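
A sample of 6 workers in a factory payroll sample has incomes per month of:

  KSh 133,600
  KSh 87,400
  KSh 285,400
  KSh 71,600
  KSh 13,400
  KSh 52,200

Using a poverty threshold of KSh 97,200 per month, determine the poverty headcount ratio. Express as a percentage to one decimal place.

66.7%

4 of the 6 workers have income below KSh 97,200.
H = 4/6 = 66.7%.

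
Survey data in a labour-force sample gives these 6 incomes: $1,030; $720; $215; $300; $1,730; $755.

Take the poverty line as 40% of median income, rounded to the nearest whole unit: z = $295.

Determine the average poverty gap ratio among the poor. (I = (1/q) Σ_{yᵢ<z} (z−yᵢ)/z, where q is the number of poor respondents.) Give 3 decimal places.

Below the line: $215 (q = 1 of N = 6).
Shortfall ratios (z−y)/z: 0.2712; sum = 0.271186.
I averages over the q = 1 poor units only: 0.271186 / 1 = 0.271.

0.271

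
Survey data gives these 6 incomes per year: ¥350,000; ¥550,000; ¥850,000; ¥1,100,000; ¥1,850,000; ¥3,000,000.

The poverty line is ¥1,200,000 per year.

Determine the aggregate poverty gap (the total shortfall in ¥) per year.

¥1,950,000

Below z: ¥350,000, ¥550,000, ¥850,000, ¥1,100,000 (q = 4 of N = 6).
Individual gaps: 1200000−350000 = 850000; 1200000−550000 = 650000; 1200000−850000 = 350000; 1200000−1100000 = 100000.
Aggregate gap = ¥1,950,000.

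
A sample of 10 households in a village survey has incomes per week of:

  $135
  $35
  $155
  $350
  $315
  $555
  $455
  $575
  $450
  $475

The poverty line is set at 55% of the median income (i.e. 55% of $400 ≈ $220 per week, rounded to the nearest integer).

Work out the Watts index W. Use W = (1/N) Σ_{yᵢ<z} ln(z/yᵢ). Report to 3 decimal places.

Incomes under z: $35, $135, $155 (q = 3 of N = 10).
Log shortfalls: ln(220/35) = 1.8383; ln(220/135) = 0.4884; ln(220/155) = 0.3502.
W = 2.676835 / 10 = 0.268.

0.268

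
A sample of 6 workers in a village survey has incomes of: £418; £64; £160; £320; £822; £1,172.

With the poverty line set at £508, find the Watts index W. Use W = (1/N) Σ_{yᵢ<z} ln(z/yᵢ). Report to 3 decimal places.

Below the line: £64, £160, £320, £418 (q = 4 of N = 6).
ln(z/y) terms: ln(508/64) = 2.0716; ln(508/160) = 1.1553; ln(508/320) = 0.4622; ln(508/418) = 0.1950.
W = 3.884066 / 6 = 0.647.

0.647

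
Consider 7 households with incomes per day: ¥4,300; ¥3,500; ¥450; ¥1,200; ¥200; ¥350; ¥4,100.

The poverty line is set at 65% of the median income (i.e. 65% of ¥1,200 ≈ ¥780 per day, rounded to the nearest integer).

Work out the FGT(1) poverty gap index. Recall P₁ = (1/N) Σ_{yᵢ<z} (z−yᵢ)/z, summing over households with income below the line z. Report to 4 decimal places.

0.2454

Incomes under z: ¥200, ¥350, ¥450 (q = 3 of N = 7).
Normalized shortfalls: (780−200)/780 = 0.7436; (780−350)/780 = 0.5513; (780−450)/780 = 0.4231.
Sum of shortfalls = 1.717949; P₁ averages over all N: 1.717949 / 7 = 0.2454.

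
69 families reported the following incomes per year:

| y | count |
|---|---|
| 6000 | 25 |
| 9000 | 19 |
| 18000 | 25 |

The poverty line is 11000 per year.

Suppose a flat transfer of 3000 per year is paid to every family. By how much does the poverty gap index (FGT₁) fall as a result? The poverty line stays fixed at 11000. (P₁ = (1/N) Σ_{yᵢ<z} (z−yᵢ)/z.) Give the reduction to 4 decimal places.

Before: below the line — 25×6000, 19×9000; poverty gap index (FGT₁) = 0.214756.
After the 3000 transfer: below the line — 25×9000; poverty gap index (FGT₁) = 0.065876.
Reduction = 0.214756 − 0.065876 = 0.1489.

0.1489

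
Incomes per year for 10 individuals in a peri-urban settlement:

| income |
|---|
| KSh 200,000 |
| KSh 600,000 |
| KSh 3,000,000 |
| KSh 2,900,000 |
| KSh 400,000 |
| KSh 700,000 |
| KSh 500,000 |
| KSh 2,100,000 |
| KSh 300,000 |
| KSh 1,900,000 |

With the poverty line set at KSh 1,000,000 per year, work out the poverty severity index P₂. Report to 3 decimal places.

0.199

Poor units: KSh 200,000, KSh 300,000, KSh 400,000, KSh 500,000, KSh 600,000, KSh 700,000 (q = 6 of N = 10).
Shortfall ratios: (1000000−200000)/1000000 = 0.8000; (1000000−300000)/1000000 = 0.7000; (1000000−400000)/1000000 = 0.6000; (1000000−500000)/1000000 = 0.5000; (1000000−600000)/1000000 = 0.4000; (1000000−700000)/1000000 = 0.3000.
Squared: 0.6400; 0.4900; 0.3600; 0.2500; 0.1600; 0.0900.
Sum = 1.990000; P₂ = 1.990000 / 10 = 0.199.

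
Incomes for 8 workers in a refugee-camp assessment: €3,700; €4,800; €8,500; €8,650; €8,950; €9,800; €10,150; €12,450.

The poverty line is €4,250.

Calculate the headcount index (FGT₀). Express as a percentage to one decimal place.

12.5%

1 of the 8 workers have income below €4,250.
H = 1/8 = 12.5%.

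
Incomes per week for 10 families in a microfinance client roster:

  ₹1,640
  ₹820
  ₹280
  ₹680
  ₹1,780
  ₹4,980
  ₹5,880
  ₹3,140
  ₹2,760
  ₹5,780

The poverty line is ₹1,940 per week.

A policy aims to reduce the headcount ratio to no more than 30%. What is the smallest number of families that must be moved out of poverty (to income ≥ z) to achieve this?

5 of the 10 families are poor, so H = 5/10 = 0.500.
A headcount ratio of at most 30% allows at most ⌊0.30 × 10⌋ = 3 poor families.
So at least 5 − 3 = 2 must be lifted.

2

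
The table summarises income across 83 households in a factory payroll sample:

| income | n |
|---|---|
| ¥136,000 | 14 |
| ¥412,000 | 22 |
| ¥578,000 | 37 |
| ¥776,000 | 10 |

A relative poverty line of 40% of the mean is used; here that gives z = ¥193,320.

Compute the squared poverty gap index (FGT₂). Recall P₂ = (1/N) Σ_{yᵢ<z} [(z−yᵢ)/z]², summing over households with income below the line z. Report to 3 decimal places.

Incomes under z: 14×¥136,000 (q = 14 of N = 83).
Relative gaps: (193320−136000)/193320 = 0.2965 (×14).
Squared: 0.0879 (×14).
Sum = 1.230798; P₂ = 1.230798 / 83 = 0.015.

0.015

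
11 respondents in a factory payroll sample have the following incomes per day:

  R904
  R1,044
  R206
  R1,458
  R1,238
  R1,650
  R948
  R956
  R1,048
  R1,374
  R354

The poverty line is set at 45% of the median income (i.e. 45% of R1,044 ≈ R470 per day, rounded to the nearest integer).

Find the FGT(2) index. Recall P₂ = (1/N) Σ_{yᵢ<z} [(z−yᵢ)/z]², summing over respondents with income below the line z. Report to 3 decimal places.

0.034

Poor units: R206, R354 (q = 2 of N = 11).
Shortfall ratios: (470−206)/470 = 0.5617; (470−354)/470 = 0.2468.
Squared: 0.3155; 0.0609.
Sum = 0.376424; P₂ = 0.376424 / 11 = 0.034.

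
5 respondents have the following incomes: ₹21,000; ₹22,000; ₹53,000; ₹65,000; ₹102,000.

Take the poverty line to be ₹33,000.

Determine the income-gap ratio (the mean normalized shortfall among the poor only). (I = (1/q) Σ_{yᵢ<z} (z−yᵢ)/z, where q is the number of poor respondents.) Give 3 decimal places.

Below the line: ₹21,000, ₹22,000 (q = 2 of N = 5).
Relative gaps: 0.3636, 0.3333; sum = 0.696970.
The income-gap ratio divides by q (the poor only): 0.696970 / 2 = 0.348.

0.348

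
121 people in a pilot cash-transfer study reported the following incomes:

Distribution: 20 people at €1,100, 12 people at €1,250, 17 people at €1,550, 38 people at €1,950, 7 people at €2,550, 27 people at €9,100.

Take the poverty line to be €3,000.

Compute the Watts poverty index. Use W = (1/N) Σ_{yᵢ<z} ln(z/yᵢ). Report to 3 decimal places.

0.490

Below the line: 20×€1,100, 12×€1,250, 17×€1,550, 38×€1,950, 7×€2,550 (q = 94 of N = 121).
Log shortfalls: ln(3000/1100) = 1.0033 (×20); ln(3000/1250) = 0.8755 (×12); ln(3000/1550) = 0.6604 (×17); ln(3000/1950) = 0.4308 (×38); ln(3000/2550) = 0.1625 (×7).
W = 59.305125 / 121 = 0.490.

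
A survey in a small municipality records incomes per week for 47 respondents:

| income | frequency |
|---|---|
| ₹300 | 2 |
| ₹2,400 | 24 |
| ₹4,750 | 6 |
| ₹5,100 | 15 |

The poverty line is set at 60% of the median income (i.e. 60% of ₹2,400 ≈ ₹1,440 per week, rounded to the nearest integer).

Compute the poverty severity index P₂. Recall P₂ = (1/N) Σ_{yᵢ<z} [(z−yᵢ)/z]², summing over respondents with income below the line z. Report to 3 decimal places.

0.027

Below z: 2×₹300 (q = 2 of N = 47).
Relative gaps: (1440−300)/1440 = 0.7917 (×2).
Squared: 0.6267 (×2).
Sum = 1.253472; P₂ = 1.253472 / 47 = 0.027.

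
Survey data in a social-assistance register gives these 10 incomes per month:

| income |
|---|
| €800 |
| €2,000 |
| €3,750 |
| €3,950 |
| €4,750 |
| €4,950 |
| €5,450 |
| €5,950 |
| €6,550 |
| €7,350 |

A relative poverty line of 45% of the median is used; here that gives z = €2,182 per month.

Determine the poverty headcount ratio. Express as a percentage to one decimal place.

2 of the 10 people have income below €2,182.
H = 2/10 = 20.0%.

20.0%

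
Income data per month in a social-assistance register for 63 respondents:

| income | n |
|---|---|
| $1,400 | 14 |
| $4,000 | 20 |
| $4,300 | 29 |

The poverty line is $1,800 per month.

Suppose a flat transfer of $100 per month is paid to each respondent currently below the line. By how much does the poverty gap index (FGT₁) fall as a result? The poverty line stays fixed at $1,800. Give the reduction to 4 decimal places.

Before: below the line — 14×$1,400; poverty gap index (FGT₁) = 0.049383.
After the $100 transfer: below the line — 14×$1,500; poverty gap index (FGT₁) = 0.037037.
Reduction = 0.049383 − 0.037037 = 0.0123.

0.0123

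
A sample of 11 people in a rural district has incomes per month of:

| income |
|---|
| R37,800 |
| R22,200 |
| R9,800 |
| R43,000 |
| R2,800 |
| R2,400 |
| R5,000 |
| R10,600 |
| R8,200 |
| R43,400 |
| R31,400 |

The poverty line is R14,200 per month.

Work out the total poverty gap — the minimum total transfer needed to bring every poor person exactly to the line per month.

Incomes under z: R2,400, R2,800, R5,000, R8,200, R9,800, R10,600 (q = 6 of N = 11).
Individual gaps: 14200−2400 = 11800; 14200−2800 = 11400; 14200−5000 = 9200; 14200−8200 = 6000; 14200−9800 = 4400; 14200−10600 = 3600.
Aggregate gap = R46,400.

R46,400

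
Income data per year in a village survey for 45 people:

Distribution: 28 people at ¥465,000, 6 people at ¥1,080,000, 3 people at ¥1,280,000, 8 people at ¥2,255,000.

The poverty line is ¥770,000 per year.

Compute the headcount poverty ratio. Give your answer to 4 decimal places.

28 of the 45 people have income below ¥770,000.
H = 28/45 = 0.6222.

0.6222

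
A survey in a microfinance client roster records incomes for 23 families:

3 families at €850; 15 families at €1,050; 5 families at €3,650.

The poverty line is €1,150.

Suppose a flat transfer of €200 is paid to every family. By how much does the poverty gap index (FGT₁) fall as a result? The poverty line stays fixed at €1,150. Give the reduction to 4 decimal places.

Before: below the line — 3×€850, 15×€1,050; poverty gap index (FGT₁) = 0.090737.
After the €200 transfer: below the line — 3×€1,050; poverty gap index (FGT₁) = 0.011342.
Reduction = 0.090737 − 0.011342 = 0.0794.

0.0794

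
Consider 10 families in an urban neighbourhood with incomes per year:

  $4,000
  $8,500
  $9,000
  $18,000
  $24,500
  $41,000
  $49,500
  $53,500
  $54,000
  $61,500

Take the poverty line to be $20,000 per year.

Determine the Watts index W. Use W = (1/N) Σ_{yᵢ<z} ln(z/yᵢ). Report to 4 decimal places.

Incomes under z: $4,000, $8,500, $9,000, $18,000 (q = 4 of N = 10).
ln(z/y) terms: ln(20000/4000) = 1.6094; ln(20000/8500) = 0.8557; ln(20000/9000) = 0.7985; ln(20000/18000) = 0.1054.
W = 3.368972 / 10 = 0.3369.

0.3369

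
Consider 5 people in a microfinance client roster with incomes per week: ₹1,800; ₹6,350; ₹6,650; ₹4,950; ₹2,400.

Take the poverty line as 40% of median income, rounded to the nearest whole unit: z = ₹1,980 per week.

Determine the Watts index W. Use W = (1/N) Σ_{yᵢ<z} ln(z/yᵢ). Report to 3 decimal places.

0.019

Incomes under z: ₹1,800 (q = 1 of N = 5).
Log gaps: ln(1980/1800) = 0.0953.
W = 0.095310 / 5 = 0.019.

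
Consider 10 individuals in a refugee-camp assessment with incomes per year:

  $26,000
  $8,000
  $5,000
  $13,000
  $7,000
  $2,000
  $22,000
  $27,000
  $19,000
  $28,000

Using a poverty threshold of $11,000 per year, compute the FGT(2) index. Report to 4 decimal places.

0.1174

Poor units: $2,000, $5,000, $7,000, $8,000 (q = 4 of N = 10).
Gap ratios (z−y)/z: (11000−2000)/11000 = 0.8182; (11000−5000)/11000 = 0.5455; (11000−7000)/11000 = 0.3636; (11000−8000)/11000 = 0.2727.
Squared: 0.6694; 0.2975; 0.1322; 0.0744.
Sum = 1.173554; P₂ = 1.173554 / 10 = 0.1174.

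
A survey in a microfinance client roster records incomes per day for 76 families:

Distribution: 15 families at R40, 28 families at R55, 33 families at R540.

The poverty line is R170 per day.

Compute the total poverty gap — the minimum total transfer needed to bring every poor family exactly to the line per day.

Below the line: 15×R40, 28×R55 (q = 43 of N = 76).
Individual gaps: 15×(170−40) = 1950; 28×(170−55) = 3220.
Aggregate gap = R5,170.

R5,170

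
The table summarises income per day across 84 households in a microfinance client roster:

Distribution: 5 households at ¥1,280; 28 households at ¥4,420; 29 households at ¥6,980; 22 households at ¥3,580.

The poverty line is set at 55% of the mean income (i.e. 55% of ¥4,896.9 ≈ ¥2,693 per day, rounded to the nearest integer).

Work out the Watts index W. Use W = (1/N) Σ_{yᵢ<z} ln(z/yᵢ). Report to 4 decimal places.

0.0443

Poor units: 5×¥1,280 (q = 5 of N = 84).
ln(z/y) terms: ln(2693/1280) = 0.7438 (×5).
W = 3.718979 / 84 = 0.0443.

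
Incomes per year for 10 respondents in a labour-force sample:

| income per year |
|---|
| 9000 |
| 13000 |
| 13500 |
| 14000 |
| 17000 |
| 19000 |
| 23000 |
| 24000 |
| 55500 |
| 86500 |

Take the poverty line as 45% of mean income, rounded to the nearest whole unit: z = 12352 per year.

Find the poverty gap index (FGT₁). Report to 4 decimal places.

Incomes under z: 9000 (q = 1 of N = 10).
Shortfall ratios: (12352−9000)/12352 = 0.2714.
Σ = 0.271373. Dividing by the full population N = 10 gives P₁ = 0.0271.

0.0271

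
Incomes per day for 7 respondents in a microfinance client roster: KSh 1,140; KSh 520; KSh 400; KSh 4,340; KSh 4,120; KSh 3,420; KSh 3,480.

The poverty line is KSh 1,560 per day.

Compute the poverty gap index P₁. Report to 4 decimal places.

Incomes under z: KSh 400, KSh 520, KSh 1,140 (q = 3 of N = 7).
Shortfall ratios: (1560−400)/1560 = 0.7436; (1560−520)/1560 = 0.6667; (1560−1140)/1560 = 0.2692.
Σ = 1.679487. Dividing by the full population N = 7 gives P₁ = 0.2399.

0.2399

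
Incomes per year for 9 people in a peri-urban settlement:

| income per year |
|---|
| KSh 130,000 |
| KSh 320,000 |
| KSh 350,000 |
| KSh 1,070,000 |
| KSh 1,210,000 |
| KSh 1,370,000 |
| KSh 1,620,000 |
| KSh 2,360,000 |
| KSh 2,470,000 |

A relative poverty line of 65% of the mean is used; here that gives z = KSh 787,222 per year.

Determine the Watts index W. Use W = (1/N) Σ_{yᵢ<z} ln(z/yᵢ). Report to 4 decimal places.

Incomes under z: KSh 130,000, KSh 320,000, KSh 350,000 (q = 3 of N = 9).
Log gaps: ln(787222/130000) = 1.8010; ln(787222/320000) = 0.9002; ln(787222/350000) = 0.8106.
W = 3.511742 / 9 = 0.3902.

0.3902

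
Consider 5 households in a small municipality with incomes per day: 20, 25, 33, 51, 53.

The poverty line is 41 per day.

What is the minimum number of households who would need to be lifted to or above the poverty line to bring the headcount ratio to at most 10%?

3 of the 5 households are poor, so H = 3/5 = 0.600.
A headcount ratio of at most 10% allows at most ⌊0.10 × 5⌋ = 0 poor households.
So at least 3 − 0 = 3 must be lifted.

3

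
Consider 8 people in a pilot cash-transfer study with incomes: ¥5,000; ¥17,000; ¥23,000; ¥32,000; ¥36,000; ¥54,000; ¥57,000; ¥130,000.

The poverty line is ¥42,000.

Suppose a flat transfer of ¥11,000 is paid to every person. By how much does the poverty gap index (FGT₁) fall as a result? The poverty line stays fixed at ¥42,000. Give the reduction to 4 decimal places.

Before: below the line — ¥5,000, ¥17,000, ¥23,000, ¥32,000, ¥36,000; poverty gap index (FGT₁) = 0.288690.
After the ¥11,000 transfer: below the line — ¥16,000, ¥28,000, ¥34,000; poverty gap index (FGT₁) = 0.142857.
Reduction = 0.288690 − 0.142857 = 0.1458.

0.1458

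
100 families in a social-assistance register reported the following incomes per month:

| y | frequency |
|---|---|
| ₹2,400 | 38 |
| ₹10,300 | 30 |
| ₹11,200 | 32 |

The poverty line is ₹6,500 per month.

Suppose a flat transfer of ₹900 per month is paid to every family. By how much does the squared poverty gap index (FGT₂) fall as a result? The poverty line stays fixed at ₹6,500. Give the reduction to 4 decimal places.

0.0591

Before: below the line — 38×₹2,400; squared poverty gap index (FGT₂) = 0.151191.
After the ₹900 transfer: below the line — 38×₹3,300; squared poverty gap index (FGT₂) = 0.092099.
Reduction = 0.151191 − 0.092099 = 0.0591.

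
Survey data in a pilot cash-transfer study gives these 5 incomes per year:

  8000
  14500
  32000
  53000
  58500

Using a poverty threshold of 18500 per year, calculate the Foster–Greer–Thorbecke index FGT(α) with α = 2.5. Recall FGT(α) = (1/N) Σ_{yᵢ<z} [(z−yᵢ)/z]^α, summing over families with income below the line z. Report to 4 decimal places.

Poor units: 8000, 14500 (q = 2 of N = 5).
Normalized shortfalls: (18500−8000)/18500 = 0.5676; (18500−14500)/18500 = 0.2162.
Raised to α = 2.5: 0.24269; 0.02174.
Sum = 0.264424; FGT(2.5) = 0.264424 / 5 = 0.0529.

0.0529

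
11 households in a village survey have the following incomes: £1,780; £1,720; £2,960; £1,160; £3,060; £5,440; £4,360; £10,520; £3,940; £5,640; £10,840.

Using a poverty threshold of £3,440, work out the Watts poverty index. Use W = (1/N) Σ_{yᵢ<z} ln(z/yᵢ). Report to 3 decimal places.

Incomes under z: £1,160, £1,720, £1,780, £2,960, £3,060 (q = 5 of N = 11).
Log gaps: ln(3440/1160) = 1.0871; ln(3440/1720) = 0.6931; ln(3440/1780) = 0.6589; ln(3440/2960) = 0.1503; ln(3440/3060) = 0.1171.
W = 2.706396 / 11 = 0.246.

0.246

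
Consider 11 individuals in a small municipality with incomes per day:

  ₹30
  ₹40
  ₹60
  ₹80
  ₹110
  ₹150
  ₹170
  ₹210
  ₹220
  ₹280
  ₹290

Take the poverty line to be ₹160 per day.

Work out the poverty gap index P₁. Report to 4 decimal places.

0.2784

Incomes under z: ₹30, ₹40, ₹60, ₹80, ₹110, ₹150 (q = 6 of N = 11).
Gap ratios (z−y)/z: (160−30)/160 = 0.8125; (160−40)/160 = 0.7500; (160−60)/160 = 0.6250; (160−80)/160 = 0.5000; (160−110)/160 = 0.3125; (160−150)/160 = 0.0625.
Sum of shortfalls = 3.062500; P₁ averages over all N: 3.062500 / 11 = 0.2784.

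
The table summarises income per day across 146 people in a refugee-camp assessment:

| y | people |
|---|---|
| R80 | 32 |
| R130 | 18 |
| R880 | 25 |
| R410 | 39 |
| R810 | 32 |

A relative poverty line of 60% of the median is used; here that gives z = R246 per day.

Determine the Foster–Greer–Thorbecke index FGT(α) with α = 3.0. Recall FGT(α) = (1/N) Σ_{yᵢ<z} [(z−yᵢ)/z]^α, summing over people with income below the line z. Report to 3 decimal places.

0.080

Below the line: 32×R80, 18×R130 (q = 50 of N = 146).
Relative gaps: (246−80)/246 = 0.6748 (×32); (246−130)/246 = 0.4715 (×18).
Raised to α = 3.0: 0.30727 (×32); 0.10485 (×18).
Sum = 11.719913; FGT(3.0) = 11.719913 / 146 = 0.080.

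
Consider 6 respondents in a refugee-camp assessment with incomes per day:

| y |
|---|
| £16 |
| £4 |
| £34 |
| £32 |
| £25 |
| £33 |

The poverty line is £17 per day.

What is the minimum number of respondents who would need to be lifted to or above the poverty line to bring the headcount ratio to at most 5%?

2

Currently q = 2 of N = 6 are below the line (H = 0.333).
A headcount ratio of at most 5% allows at most ⌊0.05 × 6⌋ = 0 poor respondents.
So at least 2 − 0 = 2 must be lifted.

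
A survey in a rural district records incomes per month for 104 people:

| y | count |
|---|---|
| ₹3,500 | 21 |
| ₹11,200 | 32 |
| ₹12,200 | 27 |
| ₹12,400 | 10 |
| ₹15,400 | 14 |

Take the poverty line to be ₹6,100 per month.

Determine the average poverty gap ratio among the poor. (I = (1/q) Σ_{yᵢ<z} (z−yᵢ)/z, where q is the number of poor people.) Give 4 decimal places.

Below the line: 21×₹3,500 (q = 21 of N = 104).
Shortfall ratios (z−y)/z: 0.4262 (×21); sum = 8.950820.
The income-gap ratio divides by q (the poor only): 8.950820 / 21 = 0.4262.

0.4262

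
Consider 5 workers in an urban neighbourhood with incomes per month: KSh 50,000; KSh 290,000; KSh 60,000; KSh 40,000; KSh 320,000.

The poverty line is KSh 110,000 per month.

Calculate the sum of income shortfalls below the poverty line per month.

Below the line: KSh 40,000, KSh 50,000, KSh 60,000 (q = 3 of N = 5).
Individual gaps: 110000−40000 = 70000; 110000−50000 = 60000; 110000−60000 = 50000.
Aggregate gap = KSh 180,000.

KSh 180,000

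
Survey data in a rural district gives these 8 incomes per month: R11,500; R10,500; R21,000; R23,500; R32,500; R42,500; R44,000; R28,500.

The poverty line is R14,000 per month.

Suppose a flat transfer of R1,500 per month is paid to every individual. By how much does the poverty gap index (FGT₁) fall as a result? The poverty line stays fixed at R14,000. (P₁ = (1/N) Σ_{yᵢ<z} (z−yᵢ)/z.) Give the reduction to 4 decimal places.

Before: below the line — R10,500, R11,500; poverty gap index (FGT₁) = 0.053571.
After the R1,500 transfer: below the line — R12,000, R13,000; poverty gap index (FGT₁) = 0.026786.
Reduction = 0.053571 − 0.026786 = 0.0268.

0.0268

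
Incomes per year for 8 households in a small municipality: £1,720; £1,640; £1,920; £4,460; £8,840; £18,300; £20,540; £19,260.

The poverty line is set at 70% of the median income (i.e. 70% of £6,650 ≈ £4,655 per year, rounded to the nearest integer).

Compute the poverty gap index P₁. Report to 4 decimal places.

Below the line: £1,640, £1,720, £1,920, £4,460 (q = 4 of N = 8).
Shortfall ratios: (4655−1640)/4655 = 0.6477; (4655−1720)/4655 = 0.6305; (4655−1920)/4655 = 0.5875; (4655−4460)/4655 = 0.0419.
Sum of shortfalls = 1.907626; P₁ averages over all N: 1.907626 / 8 = 0.2385.

0.2385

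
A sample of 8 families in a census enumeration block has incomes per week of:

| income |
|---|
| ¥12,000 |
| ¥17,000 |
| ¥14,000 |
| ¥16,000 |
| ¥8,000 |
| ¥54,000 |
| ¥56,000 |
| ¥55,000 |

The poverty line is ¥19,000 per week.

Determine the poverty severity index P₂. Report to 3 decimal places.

0.072

Poor units: ¥8,000, ¥12,000, ¥14,000, ¥16,000, ¥17,000 (q = 5 of N = 8).
Shortfall ratios: (19000−8000)/19000 = 0.5789; (19000−12000)/19000 = 0.3684; (19000−14000)/19000 = 0.2632; (19000−16000)/19000 = 0.1579; (19000−17000)/19000 = 0.1053.
Squared: 0.3352; 0.1357; 0.0693; 0.0249; 0.0111.
Sum = 0.576177; P₂ = 0.576177 / 8 = 0.072.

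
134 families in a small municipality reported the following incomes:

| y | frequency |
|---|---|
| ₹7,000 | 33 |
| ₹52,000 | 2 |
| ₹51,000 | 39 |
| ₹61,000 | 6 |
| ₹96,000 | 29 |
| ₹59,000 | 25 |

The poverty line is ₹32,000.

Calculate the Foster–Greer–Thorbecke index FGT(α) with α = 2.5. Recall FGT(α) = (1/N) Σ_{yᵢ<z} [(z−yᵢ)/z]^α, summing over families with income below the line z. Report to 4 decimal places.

Below z: 33×₹7,000 (q = 33 of N = 134).
Shortfall ratios: (32000−7000)/32000 = 0.7812 (×33).
Raised to α = 2.5: 0.53948 (×33).
Sum = 17.802829; FGT(2.5) = 17.802829 / 134 = 0.1329.

0.1329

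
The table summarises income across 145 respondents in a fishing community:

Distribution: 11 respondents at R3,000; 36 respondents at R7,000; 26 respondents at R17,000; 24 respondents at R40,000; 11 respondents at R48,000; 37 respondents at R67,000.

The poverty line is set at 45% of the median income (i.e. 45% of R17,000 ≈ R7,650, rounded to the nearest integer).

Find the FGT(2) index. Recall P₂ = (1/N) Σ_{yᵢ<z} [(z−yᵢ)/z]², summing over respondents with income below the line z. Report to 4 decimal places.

Below the line: 11×R3,000, 36×R7,000 (q = 47 of N = 145).
Gap ratios (z−y)/z: (7650−3000)/7650 = 0.6078 (×11); (7650−7000)/7650 = 0.0850 (×36).
Squared: 0.3695 (×11); 0.0072 (×36).
Sum = 4.324106; P₂ = 4.324106 / 145 = 0.0298.

0.0298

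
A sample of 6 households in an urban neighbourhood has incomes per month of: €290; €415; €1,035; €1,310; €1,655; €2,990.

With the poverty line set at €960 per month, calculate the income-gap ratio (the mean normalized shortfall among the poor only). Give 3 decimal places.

0.633

Incomes under z: €290, €415 (q = 2 of N = 6).
Relative gaps: 0.6979, 0.5677; sum = 1.265625.
The income-gap ratio divides by q (the poor only): 1.265625 / 2 = 0.633.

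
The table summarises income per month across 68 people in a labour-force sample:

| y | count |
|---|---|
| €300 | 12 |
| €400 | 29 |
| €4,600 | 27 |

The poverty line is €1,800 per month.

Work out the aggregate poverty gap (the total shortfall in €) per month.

Below z: 12×€300, 29×€400 (q = 41 of N = 68).
Individual gaps: 12×(1800−300) = 18000; 29×(1800−400) = 40600.
Aggregate gap = €58,600.

€58,600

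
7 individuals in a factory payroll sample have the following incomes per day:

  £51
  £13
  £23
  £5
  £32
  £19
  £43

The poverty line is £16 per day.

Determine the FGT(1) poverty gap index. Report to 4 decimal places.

0.1250

Incomes under z: £5, £13 (q = 2 of N = 7).
Relative gaps: (16−5)/16 = 0.6875; (16−13)/16 = 0.1875.
Σ = 0.875000. Dividing by the full population N = 7 gives P₁ = 0.1250.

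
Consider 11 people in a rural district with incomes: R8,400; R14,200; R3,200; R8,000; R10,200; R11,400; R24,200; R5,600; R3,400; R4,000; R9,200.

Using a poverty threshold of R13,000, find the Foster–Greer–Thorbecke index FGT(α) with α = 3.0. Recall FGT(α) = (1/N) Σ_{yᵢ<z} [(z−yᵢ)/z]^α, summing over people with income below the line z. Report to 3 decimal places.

0.135

Below the line: R3,200, R3,400, R4,000, R5,600, R8,000, R8,400, R9,200, R10,200, R11,400 (q = 9 of N = 11).
Normalized shortfalls: (13000−3200)/13000 = 0.7538; (13000−3400)/13000 = 0.7385; (13000−4000)/13000 = 0.6923; (13000−5600)/13000 = 0.5692; (13000−8000)/13000 = 0.3846; (13000−8400)/13000 = 0.3538; (13000−9200)/13000 = 0.2923; (13000−10200)/13000 = 0.2154; (13000−11400)/13000 = 0.1231.
Raised to α = 3.0: 0.42840; 0.40270; 0.33182; 0.18444; 0.05690; 0.04430; 0.02498; 0.00999; 0.00186.
Sum = 1.485393; FGT(3.0) = 1.485393 / 11 = 0.135.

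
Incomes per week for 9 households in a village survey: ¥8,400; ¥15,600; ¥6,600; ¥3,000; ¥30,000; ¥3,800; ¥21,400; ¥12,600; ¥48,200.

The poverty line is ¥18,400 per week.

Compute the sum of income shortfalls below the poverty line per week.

¥60,400

Poor units: ¥3,000, ¥3,800, ¥6,600, ¥8,400, ¥12,600, ¥15,600 (q = 6 of N = 9).
Individual gaps: 18400−3000 = 15400; 18400−3800 = 14600; 18400−6600 = 11800; 18400−8400 = 10000; 18400−12600 = 5800; 18400−15600 = 2800.
Aggregate gap = ¥60,400.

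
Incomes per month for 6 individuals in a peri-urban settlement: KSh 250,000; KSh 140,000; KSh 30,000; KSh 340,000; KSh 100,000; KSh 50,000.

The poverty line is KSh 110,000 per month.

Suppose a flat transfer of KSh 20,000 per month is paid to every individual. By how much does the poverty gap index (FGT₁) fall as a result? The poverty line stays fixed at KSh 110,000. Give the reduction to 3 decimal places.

0.076

Before: below the line — KSh 30,000, KSh 50,000, KSh 100,000; poverty gap index (FGT₁) = 0.22727.
After the KSh 20,000 transfer: below the line — KSh 50,000, KSh 70,000; poverty gap index (FGT₁) = 0.15152.
Reduction = 0.22727 − 0.15152 = 0.076.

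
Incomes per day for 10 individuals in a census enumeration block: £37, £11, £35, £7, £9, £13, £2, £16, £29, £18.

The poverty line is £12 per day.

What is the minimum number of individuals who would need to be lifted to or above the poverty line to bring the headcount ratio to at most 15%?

3

4 of the 10 individuals are poor, so H = 4/10 = 0.400.
A headcount ratio of at most 15% allows at most ⌊0.15 × 10⌋ = 1 poor individuals.
So at least 4 − 1 = 3 must be lifted.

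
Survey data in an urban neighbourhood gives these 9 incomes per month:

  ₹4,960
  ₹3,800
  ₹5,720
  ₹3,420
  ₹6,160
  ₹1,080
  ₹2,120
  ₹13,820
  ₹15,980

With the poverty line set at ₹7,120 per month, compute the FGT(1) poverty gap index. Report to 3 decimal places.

Below the line: ₹1,080, ₹2,120, ₹3,420, ₹3,800, ₹4,960, ₹5,720, ₹6,160 (q = 7 of N = 9).
Normalized shortfalls: (7120−1080)/7120 = 0.8483; (7120−2120)/7120 = 0.7022; (7120−3420)/7120 = 0.5197; (7120−3800)/7120 = 0.4663; (7120−4960)/7120 = 0.3034; (7120−5720)/7120 = 0.1966; (7120−6160)/7120 = 0.1348.
Σ = 3.171348. Dividing by the full population N = 9 gives P₁ = 0.352.

0.352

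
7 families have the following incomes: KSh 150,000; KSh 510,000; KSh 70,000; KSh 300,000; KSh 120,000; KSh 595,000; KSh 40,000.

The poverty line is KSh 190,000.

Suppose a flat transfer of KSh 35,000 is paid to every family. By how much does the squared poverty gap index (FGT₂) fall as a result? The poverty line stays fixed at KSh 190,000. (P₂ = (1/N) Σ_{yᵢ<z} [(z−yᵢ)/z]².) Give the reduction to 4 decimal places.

0.0859

Before: below the line — KSh 40,000, KSh 70,000, KSh 120,000, KSh 150,000; squared poverty gap index (FGT₂) = 0.171745.
After the KSh 35,000 transfer: below the line — KSh 75,000, KSh 105,000, KSh 155,000, KSh 185,000; squared poverty gap index (FGT₂) = 0.085873.
Reduction = 0.171745 − 0.085873 = 0.0859.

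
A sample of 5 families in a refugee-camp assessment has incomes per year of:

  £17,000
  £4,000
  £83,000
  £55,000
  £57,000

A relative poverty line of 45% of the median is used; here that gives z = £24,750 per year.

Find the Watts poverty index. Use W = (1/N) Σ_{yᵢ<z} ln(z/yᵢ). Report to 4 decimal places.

0.4396

Incomes under z: £4,000, £17,000 (q = 2 of N = 5).
Log gaps: ln(24750/4000) = 1.8225; ln(24750/17000) = 0.3756.
W = 2.198143 / 5 = 0.4396.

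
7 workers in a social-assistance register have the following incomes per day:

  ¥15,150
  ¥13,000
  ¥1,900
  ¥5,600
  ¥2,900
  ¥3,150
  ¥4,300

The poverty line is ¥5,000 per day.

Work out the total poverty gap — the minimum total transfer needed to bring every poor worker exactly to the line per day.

¥7,750

Incomes under z: ¥1,900, ¥2,900, ¥3,150, ¥4,300 (q = 4 of N = 7).
Individual gaps: 5000−1900 = 3100; 5000−2900 = 2100; 5000−3150 = 1850; 5000−4300 = 700.
Aggregate gap = ¥7,750.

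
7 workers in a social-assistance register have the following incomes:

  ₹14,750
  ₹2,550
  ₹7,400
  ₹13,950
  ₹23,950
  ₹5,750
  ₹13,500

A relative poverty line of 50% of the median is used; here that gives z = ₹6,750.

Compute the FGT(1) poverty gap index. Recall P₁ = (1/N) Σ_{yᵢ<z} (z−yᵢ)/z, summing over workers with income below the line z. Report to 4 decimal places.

0.1101

Poor units: ₹2,550, ₹5,750 (q = 2 of N = 7).
Gap ratios (z−y)/z: (6750−2550)/6750 = 0.6222; (6750−5750)/6750 = 0.1481.
Sum of shortfalls = 0.770370; P₁ averages over all N: 0.770370 / 7 = 0.1101.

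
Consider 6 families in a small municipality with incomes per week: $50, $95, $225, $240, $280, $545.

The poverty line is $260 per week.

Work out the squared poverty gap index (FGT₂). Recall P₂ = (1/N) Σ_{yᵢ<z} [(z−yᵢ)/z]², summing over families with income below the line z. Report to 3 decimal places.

0.180

Poor units: $50, $95, $225, $240 (q = 4 of N = 6).
Relative gaps: (260−50)/260 = 0.8077; (260−95)/260 = 0.6346; (260−225)/260 = 0.1346; (260−240)/260 = 0.0769.
Squared: 0.6524; 0.4027; 0.0181; 0.0059.
Sum = 1.079142; P₂ = 1.079142 / 6 = 0.180.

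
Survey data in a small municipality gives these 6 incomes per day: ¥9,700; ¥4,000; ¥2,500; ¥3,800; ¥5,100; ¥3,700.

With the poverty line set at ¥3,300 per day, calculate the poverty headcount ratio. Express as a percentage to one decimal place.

16.7%

1 of the 6 individuals have income below ¥3,300.
H = 1/6 = 16.7%.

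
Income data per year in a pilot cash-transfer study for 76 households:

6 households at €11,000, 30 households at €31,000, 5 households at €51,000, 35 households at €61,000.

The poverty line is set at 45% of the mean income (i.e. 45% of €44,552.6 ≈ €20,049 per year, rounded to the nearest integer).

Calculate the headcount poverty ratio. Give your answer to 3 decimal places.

6 of the 76 households have income below €20,049.
H = 6/76 = 0.079.

0.079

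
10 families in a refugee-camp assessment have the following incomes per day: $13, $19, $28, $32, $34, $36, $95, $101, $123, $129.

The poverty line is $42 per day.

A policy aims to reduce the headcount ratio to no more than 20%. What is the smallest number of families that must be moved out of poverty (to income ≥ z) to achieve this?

4

Currently q = 6 of N = 10 are below the line (H = 0.600).
A headcount ratio of at most 20% allows at most ⌊0.20 × 10⌋ = 2 poor families.
So at least 6 − 2 = 4 must be lifted.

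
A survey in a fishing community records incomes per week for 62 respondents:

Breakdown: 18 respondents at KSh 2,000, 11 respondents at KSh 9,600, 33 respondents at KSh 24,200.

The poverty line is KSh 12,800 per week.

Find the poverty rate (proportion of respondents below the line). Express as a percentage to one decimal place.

46.8%

29 of the 62 respondents have income below KSh 12,800.
H = 29/62 = 46.8%.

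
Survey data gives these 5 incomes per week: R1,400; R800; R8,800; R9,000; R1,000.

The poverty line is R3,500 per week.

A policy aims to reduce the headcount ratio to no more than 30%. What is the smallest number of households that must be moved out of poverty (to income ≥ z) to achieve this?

2

Currently q = 3 of N = 5 are below the line (H = 0.600).
A headcount ratio of at most 30% allows at most ⌊0.30 × 5⌋ = 1 poor households.
So at least 3 − 1 = 2 must be lifted.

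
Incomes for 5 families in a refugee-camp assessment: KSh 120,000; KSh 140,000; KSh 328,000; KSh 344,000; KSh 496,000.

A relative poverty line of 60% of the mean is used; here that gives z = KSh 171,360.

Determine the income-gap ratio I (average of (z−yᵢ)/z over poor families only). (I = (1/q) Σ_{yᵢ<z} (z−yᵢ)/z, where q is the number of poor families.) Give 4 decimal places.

Below the line: KSh 120,000, KSh 140,000 (q = 2 of N = 5).
Relative gaps: 0.2997, 0.1830; sum = 0.482726.
The income-gap ratio divides by q (the poor only): 0.482726 / 2 = 0.2414.

0.2414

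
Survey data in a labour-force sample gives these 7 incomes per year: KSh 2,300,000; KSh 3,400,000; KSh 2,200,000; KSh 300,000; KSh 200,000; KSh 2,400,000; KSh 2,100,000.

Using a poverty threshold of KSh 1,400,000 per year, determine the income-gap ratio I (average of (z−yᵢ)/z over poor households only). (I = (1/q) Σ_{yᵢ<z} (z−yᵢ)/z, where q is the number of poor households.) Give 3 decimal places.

Incomes under z: KSh 200,000, KSh 300,000 (q = 2 of N = 7).
Relative gaps: 0.8571, 0.7857; sum = 1.642857.
I averages over the q = 2 poor units only: 1.642857 / 2 = 0.821.

0.821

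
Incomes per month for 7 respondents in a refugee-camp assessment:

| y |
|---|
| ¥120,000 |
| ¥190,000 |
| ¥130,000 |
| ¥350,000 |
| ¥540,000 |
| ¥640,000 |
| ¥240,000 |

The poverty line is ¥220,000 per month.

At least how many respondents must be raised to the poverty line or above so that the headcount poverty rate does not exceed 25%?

3 of the 7 respondents are poor, so H = 3/7 = 0.429.
A headcount ratio of at most 25% allows at most ⌊0.25 × 7⌋ = 1 poor respondents.
So at least 3 − 1 = 2 must be lifted.

2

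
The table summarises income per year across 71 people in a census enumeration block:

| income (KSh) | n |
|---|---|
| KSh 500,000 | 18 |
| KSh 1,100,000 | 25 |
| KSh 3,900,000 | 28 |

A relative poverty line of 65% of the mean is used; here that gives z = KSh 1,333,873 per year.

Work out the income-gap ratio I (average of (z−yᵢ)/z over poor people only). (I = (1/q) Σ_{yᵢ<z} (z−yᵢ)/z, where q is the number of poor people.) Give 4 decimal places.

0.3636

Below the line: 18×KSh 500,000, 25×KSh 1,100,000 (q = 43 of N = 71).
Relative gaps: 0.6252 (×18), 0.1753 (×25); sum = 15.636076.
I averages over the q = 43 poor units only: 15.636076 / 43 = 0.3636.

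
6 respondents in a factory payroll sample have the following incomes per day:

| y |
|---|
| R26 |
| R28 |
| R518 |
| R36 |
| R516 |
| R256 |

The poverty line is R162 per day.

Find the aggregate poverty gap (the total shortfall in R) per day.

R396

Below the line: R26, R28, R36 (q = 3 of N = 6).
Individual gaps: 162−26 = 136; 162−28 = 134; 162−36 = 126.
Aggregate gap = R396.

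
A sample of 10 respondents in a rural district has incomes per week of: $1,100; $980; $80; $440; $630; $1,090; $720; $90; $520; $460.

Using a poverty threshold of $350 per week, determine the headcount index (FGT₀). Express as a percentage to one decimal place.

2 of the 10 respondents have income below $350.
H = 2/10 = 20.0%.

20.0%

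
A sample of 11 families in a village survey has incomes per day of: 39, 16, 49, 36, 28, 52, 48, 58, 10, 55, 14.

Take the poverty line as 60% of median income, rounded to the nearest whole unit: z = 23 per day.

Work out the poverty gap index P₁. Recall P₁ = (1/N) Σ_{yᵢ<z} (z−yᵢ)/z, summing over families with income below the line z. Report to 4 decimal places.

Incomes under z: 10, 14, 16 (q = 3 of N = 11).
Relative gaps: (23−10)/23 = 0.5652; (23−14)/23 = 0.3913; (23−16)/23 = 0.3043.
Sum of shortfalls = 1.260870; P₁ averages over all N: 1.260870 / 11 = 0.1146.

0.1146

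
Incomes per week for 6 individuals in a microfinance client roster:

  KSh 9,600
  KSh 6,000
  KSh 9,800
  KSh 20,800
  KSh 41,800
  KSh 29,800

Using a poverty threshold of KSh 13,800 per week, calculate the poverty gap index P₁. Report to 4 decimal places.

0.1932

Poor units: KSh 6,000, KSh 9,600, KSh 9,800 (q = 3 of N = 6).
Relative gaps: (13800−6000)/13800 = 0.5652; (13800−9600)/13800 = 0.3043; (13800−9800)/13800 = 0.2899.
Sum of shortfalls = 1.159420; P₁ averages over all N: 1.159420 / 6 = 0.1932.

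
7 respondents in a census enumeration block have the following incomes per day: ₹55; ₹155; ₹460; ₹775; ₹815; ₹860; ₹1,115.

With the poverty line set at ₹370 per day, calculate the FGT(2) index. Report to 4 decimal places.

Poor units: ₹55, ₹155 (q = 2 of N = 7).
Shortfall ratios: (370−55)/370 = 0.8514; (370−155)/370 = 0.5811.
Squared: 0.7248; 0.3377.
Sum = 1.062454; P₂ = 1.062454 / 7 = 0.1518.

0.1518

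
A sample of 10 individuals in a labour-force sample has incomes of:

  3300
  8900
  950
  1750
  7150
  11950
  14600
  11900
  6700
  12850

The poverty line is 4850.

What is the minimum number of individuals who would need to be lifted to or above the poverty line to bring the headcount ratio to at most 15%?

3 of the 10 individuals are poor, so H = 3/10 = 0.300.
A headcount ratio of at most 15% allows at most ⌊0.15 × 10⌋ = 1 poor individuals.
So at least 3 − 1 = 2 must be lifted.

2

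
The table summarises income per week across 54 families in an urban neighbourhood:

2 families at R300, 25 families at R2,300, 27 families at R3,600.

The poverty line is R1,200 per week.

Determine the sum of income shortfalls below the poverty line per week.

R1,800

Below z: 2×R300 (q = 2 of N = 54).
Individual gaps: 2×(1200−300) = 1800.
Aggregate gap = R1,800.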